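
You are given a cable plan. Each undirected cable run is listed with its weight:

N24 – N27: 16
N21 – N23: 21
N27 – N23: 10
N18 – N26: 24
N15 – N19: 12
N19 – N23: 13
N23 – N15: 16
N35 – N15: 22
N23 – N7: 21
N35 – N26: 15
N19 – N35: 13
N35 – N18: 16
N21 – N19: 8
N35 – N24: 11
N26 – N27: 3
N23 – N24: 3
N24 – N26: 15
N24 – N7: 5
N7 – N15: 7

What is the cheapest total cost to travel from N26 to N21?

34

Settle nodes by increasing distance from N26:
N26: 0
N27: 3  (via N26)
N23: 13  (via N27)
N35: 15  (via N26)
N24: 15  (via N26)
N7: 20  (via N24)
N18: 24  (via N26)
N19: 26  (via N23)
N15: 27  (via N7)
N21: 34  (via N23)
Shortest route: N26–N27–N23–N21 = 34.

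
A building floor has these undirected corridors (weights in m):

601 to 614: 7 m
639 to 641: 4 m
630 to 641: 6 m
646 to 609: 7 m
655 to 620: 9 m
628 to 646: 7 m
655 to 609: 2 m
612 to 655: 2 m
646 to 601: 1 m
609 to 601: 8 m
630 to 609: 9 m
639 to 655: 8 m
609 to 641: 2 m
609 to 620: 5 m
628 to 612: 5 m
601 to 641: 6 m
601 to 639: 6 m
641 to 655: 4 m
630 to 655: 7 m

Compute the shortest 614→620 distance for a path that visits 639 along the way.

Best 614 to 639: 614–601–639 costing 13
Shortest 639→620: 639–641–609–620 = 11
Total via 639: 13 + 11 = 24 m.

24 m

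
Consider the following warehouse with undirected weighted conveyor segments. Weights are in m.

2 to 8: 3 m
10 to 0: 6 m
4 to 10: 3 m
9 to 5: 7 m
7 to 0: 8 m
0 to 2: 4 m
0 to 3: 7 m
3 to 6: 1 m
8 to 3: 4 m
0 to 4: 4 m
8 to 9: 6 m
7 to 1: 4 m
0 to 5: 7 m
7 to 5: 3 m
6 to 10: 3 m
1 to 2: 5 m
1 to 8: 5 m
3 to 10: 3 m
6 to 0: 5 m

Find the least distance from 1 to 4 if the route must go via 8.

15 m

Shortest 1→8: 1–8 = 5
Best 8 to 4: 8–3–10–4 costing 10
Total via 8: 5 + 10 = 15 m.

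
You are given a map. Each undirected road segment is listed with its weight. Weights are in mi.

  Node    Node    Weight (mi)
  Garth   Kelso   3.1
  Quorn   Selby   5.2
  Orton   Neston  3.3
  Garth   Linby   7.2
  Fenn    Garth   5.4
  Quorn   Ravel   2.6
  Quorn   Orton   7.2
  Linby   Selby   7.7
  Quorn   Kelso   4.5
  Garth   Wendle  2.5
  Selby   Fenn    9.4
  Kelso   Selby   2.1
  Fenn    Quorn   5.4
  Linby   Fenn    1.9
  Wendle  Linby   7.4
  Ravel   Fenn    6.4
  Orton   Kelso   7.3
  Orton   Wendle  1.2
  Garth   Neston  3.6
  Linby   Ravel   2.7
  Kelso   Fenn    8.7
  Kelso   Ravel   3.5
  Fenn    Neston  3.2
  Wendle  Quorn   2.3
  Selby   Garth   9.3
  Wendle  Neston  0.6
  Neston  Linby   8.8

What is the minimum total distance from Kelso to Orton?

Candidate routes:
Kelso → Quorn → Wendle → Orton: 4.5+2.3+1.2 = 8
Kelso → Orton: 7.3 = 7.3
Kelso → Garth → Wendle → Orton: 3.1+2.5+1.2 = 6.8
Cheapest is Kelso → Garth → Wendle → Orton at 6.8 mi.

6.8 mi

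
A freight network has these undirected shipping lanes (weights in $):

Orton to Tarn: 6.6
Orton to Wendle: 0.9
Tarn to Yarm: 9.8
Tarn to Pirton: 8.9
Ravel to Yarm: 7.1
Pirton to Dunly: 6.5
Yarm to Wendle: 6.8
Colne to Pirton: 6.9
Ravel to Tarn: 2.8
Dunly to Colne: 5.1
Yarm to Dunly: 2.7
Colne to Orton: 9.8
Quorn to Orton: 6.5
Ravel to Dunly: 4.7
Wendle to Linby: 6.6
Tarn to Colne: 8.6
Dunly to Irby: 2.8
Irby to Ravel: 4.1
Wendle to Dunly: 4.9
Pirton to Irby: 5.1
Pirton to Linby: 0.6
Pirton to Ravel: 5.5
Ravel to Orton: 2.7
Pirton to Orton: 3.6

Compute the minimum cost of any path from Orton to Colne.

Settle nodes by increasing distance from Orton:
Orton: 0
Wendle: 0.9  (via Orton)
Ravel: 2.7  (via Orton)
Pirton: 3.6  (via Orton)
Linby: 4.2  (via Pirton)
Tarn: 5.5  (via Ravel)
Dunly: 5.8  (via Wendle)
Quorn: 6.5  (via Orton)
Irby: 6.8  (via Ravel)
Yarm: 7.7  (via Wendle)
Colne: 9.8  (via Orton)
Shortest route: Orton → Colne = $9.8.

$9.8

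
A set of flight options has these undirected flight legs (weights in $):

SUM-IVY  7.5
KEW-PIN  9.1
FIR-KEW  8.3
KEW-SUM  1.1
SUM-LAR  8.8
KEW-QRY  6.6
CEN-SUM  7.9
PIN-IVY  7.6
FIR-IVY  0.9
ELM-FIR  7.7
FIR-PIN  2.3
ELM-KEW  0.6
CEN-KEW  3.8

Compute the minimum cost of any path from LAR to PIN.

Shortest distances from LAR:
LAR: 0
SUM: 8.8  (via LAR)
KEW: 9.9  (via SUM)
ELM: 10.5  (via KEW)
CEN: 13.7  (via KEW)
IVY: 16.3  (via SUM)
QRY: 16.5  (via KEW)
FIR: 17.2  (via IVY)
PIN: 19  (via KEW)
Shortest route: LAR → SUM → KEW → PIN = $19.

$19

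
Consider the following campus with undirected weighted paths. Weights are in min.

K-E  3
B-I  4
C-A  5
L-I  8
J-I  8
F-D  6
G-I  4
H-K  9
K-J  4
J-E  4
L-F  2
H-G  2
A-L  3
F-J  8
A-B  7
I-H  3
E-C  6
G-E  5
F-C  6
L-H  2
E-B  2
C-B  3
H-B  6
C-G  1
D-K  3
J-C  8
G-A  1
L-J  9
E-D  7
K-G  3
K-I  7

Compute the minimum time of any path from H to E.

Compare a few routes:
H → G → C → B → E: 2+1+3+2 = 8
H → G → K → E: 2+3+3 = 8
H → B → E: 6+2 = 8
H → G → E: 2+5 = 7
The minimum is 7 min via H → G → E.

7 min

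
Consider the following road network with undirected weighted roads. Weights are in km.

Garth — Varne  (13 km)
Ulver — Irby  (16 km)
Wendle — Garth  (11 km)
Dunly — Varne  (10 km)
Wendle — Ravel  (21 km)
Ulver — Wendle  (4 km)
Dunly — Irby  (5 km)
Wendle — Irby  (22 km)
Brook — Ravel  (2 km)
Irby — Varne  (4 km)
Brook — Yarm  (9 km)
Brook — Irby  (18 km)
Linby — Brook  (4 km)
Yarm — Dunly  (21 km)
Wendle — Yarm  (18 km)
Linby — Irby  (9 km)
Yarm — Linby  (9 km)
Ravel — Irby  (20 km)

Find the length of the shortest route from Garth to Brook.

Running Dijkstra from Garth:
Garth: 0
Wendle: 11  (via Garth)
Varne: 13  (via Garth)
Ulver: 15  (via Wendle)
Irby: 17  (via Varne)
Dunly: 22  (via Irby)
Linby: 26  (via Irby)
Yarm: 29  (via Wendle)
Brook: 30  (via Linby)
Shortest route: Garth → Varne → Irby → Linby → Brook = 30 km.

30 km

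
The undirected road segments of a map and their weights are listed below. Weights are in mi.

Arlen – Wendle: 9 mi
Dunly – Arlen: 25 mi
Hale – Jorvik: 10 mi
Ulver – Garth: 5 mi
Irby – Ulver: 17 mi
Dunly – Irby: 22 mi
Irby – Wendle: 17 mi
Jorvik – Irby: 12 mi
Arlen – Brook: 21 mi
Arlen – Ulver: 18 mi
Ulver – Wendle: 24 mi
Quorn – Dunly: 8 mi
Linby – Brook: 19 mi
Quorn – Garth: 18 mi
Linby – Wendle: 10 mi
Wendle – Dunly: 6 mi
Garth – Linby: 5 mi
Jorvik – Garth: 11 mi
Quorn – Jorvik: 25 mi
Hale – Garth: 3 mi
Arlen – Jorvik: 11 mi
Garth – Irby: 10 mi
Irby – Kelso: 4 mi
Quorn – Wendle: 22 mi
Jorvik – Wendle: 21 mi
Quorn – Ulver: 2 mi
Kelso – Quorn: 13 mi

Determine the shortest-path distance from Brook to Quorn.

31 mi

Running Dijkstra from Brook:
Brook: 0
Linby: 19  (via Brook)
Arlen: 21  (via Brook)
Garth: 24  (via Linby)
Hale: 27  (via Garth)
Wendle: 29  (via Linby)
Ulver: 29  (via Garth)
Quorn: 31  (via Ulver)
Shortest route: Brook–Linby–Garth–Ulver–Quorn = 31 mi.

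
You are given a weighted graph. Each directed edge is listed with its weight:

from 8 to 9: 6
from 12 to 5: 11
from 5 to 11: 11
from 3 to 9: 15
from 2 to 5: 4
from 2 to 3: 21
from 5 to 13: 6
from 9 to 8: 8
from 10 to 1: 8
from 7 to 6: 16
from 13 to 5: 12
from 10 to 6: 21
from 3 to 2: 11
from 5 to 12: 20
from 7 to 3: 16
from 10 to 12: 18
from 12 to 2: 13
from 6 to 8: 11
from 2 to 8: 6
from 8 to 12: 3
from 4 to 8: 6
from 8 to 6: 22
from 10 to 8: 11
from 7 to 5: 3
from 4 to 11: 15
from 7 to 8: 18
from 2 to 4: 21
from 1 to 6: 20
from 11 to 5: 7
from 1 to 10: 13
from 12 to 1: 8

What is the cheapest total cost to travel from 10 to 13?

31

Compare a few routes:
10–8–12–5–13: 11+3+11+6 = 31
10–8–12–2–5–13: 11+3+13+4+6 = 37
10–12–5–13: 18+11+6 = 35
Cheapest is 10–8–12–5–13 at 31.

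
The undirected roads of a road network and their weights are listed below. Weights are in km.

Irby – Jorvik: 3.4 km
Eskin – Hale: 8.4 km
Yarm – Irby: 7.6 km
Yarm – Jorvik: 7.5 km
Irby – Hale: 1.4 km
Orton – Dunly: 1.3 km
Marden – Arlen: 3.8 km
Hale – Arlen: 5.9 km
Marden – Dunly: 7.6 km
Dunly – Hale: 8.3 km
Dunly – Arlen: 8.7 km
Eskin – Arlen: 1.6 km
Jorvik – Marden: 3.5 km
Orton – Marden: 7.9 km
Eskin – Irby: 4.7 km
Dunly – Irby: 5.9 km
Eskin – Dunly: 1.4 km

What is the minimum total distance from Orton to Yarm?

Shortest distances from Orton:
Orton: 0
Dunly: 1.3  (via Orton)
Eskin: 2.7  (via Dunly)
Arlen: 4.3  (via Eskin)
Irby: 7.2  (via Dunly)
Marden: 7.9  (via Orton)
Hale: 8.6  (via Irby)
Jorvik: 10.6  (via Irby)
Yarm: 14.8  (via Irby)
Shortest route: Orton → Dunly → Irby → Yarm = 14.8 km.

14.8 km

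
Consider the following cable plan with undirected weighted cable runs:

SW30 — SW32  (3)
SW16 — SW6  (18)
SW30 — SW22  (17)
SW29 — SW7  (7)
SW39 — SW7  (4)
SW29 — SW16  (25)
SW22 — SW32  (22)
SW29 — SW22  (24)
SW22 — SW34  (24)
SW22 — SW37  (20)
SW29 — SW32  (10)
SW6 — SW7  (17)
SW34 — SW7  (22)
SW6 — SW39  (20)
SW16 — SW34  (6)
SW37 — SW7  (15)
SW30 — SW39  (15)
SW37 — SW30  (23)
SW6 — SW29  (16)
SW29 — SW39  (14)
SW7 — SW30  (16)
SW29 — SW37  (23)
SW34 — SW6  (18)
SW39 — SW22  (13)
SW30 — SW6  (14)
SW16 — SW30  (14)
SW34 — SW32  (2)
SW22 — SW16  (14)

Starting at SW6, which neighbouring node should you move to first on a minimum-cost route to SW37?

Enumerating some paths:
SW6 → SW7 → SW37: 17+15 = 32
SW6 → SW30 → SW37: 14+23 = 37
SW6 → SW29 → SW37: 16+23 = 39
SW6 → SW29 → SW7 → SW37: 16+7+15 = 38
Cheapest is SW6 → SW7 → SW37 at 32.
So from SW6 the first move is to SW7.

SW7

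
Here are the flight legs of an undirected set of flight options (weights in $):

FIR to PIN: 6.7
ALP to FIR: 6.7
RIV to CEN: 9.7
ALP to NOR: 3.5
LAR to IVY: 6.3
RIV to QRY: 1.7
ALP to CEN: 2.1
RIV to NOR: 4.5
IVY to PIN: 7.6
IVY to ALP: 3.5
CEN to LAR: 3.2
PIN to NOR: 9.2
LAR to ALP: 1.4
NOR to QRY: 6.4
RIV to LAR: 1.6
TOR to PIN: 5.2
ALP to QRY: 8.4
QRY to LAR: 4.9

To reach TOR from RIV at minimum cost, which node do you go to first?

NOR

Compare a few routes:
RIV–NOR–PIN–TOR: 4.5+9.2+5.2 = 18.9
RIV–LAR–ALP–NOR–PIN–TOR: 1.6+1.4+3.5+9.2+5.2 = 20.9
RIV–LAR–ALP–IVY–PIN–TOR: 1.6+1.4+3.5+7.6+5.2 = 19.3
RIV–LAR–IVY–PIN–TOR: 1.6+6.3+7.6+5.2 = 20.7
Cheapest is RIV–NOR–PIN–TOR at $18.9.
So from RIV the first move is to NOR.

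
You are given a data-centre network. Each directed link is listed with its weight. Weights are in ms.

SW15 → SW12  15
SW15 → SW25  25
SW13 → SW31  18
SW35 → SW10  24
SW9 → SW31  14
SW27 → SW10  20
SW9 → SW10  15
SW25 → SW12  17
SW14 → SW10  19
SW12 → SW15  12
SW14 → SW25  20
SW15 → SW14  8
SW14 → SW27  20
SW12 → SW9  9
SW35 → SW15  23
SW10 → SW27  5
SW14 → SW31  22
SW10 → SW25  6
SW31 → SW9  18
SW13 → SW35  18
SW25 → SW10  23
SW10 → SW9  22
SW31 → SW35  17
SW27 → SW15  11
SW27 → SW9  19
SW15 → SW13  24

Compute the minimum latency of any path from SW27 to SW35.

Shortest distances from SW27:
SW27: 0
SW15: 11  (via SW27)
SW9: 19  (via SW27)
SW14: 19  (via SW15)
SW10: 20  (via SW27)
SW25: 26  (via SW10)
SW12: 26  (via SW15)
SW31: 33  (via SW9)
SW13: 35  (via SW15)
SW35: 50  (via SW31)
Shortest route: SW27 → SW9 → SW31 → SW35 = 50 ms.

50 ms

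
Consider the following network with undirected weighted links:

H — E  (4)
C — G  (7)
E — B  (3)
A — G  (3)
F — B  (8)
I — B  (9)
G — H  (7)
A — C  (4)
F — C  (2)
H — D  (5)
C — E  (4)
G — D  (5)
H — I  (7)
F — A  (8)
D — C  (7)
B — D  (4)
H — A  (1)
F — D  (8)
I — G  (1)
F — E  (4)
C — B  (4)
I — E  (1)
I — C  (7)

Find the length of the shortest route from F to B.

6

Candidate routes:
F - C - B: 2+4 = 6
F - E - B: 4+3 = 7
The minimum is 6 via F - C - B.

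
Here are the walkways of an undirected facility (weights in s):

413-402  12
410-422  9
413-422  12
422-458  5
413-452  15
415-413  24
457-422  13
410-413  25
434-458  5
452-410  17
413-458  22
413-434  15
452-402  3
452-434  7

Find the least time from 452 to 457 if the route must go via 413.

40 s

Shortest 452→413: 452 → 413 = 15
Best 413 to 457: 413 → 422 → 457 costing 25
Total via 413: 15 + 25 = 40 s.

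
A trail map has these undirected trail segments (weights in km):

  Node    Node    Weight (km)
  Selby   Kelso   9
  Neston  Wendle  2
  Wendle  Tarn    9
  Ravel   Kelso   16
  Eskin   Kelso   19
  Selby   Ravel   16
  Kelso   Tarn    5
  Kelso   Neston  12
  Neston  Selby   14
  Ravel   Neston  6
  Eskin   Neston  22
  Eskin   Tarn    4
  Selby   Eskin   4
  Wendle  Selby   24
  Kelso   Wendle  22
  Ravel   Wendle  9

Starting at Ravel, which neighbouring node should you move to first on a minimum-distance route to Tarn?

Neston

Enumerating some paths:
Ravel–Neston–Kelso–Tarn: 6+12+5 = 23
Ravel–Kelso–Tarn: 16+5 = 21
Ravel–Wendle–Tarn: 9+9 = 18
Ravel–Neston–Wendle–Tarn: 6+2+9 = 17
Cheapest is Ravel–Neston–Wendle–Tarn at 17 km.
So from Ravel the first move is to Neston.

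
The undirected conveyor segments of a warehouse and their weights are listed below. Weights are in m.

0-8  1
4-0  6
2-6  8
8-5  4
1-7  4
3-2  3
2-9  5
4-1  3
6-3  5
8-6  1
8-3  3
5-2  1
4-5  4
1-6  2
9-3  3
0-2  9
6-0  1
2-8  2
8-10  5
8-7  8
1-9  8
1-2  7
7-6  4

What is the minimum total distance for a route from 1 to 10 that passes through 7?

Shortest 1→7: 1 → 7 = 4
Shortest 7→10: 7 → 6 → 8 → 10 = 10
Total via 7: 4 + 10 = 14 m.

14 m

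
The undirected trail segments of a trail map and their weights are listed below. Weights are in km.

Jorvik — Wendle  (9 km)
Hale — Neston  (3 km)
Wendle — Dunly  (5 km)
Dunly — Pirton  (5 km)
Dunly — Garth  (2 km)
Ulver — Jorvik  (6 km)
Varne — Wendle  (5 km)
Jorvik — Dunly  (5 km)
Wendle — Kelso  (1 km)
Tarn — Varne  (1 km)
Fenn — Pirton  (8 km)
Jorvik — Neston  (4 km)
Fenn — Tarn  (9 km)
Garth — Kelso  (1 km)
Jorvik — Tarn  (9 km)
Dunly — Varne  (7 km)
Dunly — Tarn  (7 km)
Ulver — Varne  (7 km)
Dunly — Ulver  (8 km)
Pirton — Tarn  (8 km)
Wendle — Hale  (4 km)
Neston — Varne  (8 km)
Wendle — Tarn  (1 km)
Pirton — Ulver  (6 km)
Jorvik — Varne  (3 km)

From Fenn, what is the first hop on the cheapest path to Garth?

Tarn

Candidate routes:
Fenn–Tarn–Wendle–Dunly–Garth: 9+1+5+2 = 17
Fenn–Pirton–Dunly–Garth: 8+5+2 = 15
Fenn–Tarn–Wendle–Kelso–Garth: 9+1+1+1 = 12
Fenn–Tarn–Varne–Wendle–Kelso–Garth: 9+1+5+1+1 = 17
The minimum is 12 km via Fenn–Tarn–Wendle–Kelso–Garth.
So from Fenn the first move is to Tarn.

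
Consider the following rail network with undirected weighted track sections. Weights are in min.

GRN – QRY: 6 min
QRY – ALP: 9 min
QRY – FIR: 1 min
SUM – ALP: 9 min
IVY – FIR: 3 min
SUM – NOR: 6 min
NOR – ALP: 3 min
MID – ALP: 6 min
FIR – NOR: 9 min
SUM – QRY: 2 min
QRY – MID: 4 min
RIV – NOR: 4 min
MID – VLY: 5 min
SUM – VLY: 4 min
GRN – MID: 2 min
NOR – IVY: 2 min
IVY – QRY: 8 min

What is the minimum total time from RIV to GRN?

Candidate routes:
RIV → NOR → IVY → FIR → QRY → MID → GRN: 4+2+3+1+4+2 = 16
RIV → NOR → ALP → MID → GRN: 4+3+6+2 = 15
The minimum is 15 min via RIV → NOR → ALP → MID → GRN.

15 min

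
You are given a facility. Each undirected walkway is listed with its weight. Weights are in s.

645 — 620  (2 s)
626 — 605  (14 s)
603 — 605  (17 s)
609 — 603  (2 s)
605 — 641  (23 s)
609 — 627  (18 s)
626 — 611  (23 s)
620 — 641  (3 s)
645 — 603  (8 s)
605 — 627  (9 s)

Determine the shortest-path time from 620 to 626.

Candidate routes:
620 → 645 → 603 → 605 → 626: 2+8+17+14 = 41
620 → 641 → 605 → 626: 3+23+14 = 40
Cheapest is 620 → 641 → 605 → 626 at 40 s.

40 s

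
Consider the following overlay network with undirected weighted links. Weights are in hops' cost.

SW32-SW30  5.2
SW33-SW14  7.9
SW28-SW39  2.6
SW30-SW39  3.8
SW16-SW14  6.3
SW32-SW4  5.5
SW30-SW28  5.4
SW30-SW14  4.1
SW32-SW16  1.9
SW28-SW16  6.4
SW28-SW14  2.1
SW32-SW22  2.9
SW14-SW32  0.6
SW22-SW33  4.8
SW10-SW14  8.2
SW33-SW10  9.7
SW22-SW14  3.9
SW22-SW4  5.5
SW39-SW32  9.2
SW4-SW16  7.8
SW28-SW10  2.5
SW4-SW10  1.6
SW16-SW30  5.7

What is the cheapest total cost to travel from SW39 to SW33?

12.6 hops' cost

Compare a few routes:
SW39–SW28–SW14–SW22–SW33: 2.6+2.1+3.9+4.8 = 13.4
SW39–SW28–SW14–SW32–SW22–SW33: 2.6+2.1+0.6+2.9+4.8 = 13
SW39–SW28–SW10–SW33: 2.6+2.5+9.7 = 14.8
SW39–SW28–SW14–SW33: 2.6+2.1+7.9 = 12.6
Cheapest is SW39–SW28–SW14–SW33 at 12.6 hops' cost.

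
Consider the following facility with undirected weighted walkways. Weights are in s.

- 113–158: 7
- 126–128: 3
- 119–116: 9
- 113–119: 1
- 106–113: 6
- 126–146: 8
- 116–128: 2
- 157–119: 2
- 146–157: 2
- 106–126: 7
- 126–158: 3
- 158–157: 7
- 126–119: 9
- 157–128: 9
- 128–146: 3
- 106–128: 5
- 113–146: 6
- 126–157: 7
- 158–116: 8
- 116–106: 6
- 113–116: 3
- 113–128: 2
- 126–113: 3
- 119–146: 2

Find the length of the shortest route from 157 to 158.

Compare a few routes:
157–158: 7 = 7
157–119–113–126–158: 2+1+3+3 = 9
157–126–158: 7+3 = 10
The minimum is 7 s via 157–158.

7 s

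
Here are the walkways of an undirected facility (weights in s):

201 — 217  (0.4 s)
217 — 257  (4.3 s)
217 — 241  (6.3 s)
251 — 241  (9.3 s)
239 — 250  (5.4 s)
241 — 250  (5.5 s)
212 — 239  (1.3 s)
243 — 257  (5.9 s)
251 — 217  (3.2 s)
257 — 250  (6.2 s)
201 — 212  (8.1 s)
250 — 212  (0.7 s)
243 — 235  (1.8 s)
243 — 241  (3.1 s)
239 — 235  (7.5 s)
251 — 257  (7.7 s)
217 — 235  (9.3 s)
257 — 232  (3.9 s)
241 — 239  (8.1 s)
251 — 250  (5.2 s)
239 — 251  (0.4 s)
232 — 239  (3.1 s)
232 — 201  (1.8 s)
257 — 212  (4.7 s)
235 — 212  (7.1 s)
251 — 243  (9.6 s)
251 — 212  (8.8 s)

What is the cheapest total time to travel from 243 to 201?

Compare a few routes:
243 → 257 → 217 → 201: 5.9+4.3+0.4 = 10.6
243 → 235 → 217 → 201: 1.8+9.3+0.4 = 11.5
243 → 241 → 217 → 201: 3.1+6.3+0.4 = 9.8
Cheapest is 243 → 241 → 217 → 201 at 9.8 s.

9.8 s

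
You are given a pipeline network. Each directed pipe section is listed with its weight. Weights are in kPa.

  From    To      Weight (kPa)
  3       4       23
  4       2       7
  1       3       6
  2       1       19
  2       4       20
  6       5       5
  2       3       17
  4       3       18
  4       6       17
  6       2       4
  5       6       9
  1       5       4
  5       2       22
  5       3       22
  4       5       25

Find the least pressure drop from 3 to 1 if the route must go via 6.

Shortest 3→6: 3–4–6 = 40
Shortest 6→1: 6–2–1 = 23
Total via 6: 40 + 23 = 63 kPa.

63 kPa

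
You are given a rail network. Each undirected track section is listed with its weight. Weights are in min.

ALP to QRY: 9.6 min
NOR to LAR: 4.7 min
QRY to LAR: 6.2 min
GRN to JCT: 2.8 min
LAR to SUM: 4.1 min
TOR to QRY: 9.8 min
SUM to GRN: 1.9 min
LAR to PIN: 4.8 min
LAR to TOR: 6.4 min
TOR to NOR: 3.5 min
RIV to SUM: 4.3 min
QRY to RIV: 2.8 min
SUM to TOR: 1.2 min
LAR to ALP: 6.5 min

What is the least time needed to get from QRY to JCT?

Settle nodes by increasing distance from QRY:
QRY: 0
RIV: 2.8  (via QRY)
LAR: 6.2  (via QRY)
SUM: 7.1  (via RIV)
TOR: 8.3  (via SUM)
GRN: 9  (via SUM)
ALP: 9.6  (via QRY)
NOR: 10.9  (via LAR)
PIN: 11  (via LAR)
JCT: 11.8  (via GRN)
Shortest route: QRY → RIV → SUM → GRN → JCT = 11.8 min.

11.8 min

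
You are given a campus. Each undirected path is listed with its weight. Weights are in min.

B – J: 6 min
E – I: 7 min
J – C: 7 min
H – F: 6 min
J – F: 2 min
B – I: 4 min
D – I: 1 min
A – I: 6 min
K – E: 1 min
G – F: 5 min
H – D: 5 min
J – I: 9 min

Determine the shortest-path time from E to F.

Compare a few routes:
E → I → J → F: 7+9+2 = 18
E → I → B → J → F: 7+4+6+2 = 19
The minimum is 18 min via E → I → J → F.

18 min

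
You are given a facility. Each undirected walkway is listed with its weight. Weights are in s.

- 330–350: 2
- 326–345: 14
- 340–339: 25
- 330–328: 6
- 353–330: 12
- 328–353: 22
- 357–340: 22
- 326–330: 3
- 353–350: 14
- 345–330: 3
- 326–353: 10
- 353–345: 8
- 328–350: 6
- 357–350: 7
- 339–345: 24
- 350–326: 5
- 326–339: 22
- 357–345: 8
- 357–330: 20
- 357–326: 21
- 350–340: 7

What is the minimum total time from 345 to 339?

Running Dijkstra from 345:
345: 0
330: 3  (via 345)
350: 5  (via 330)
326: 6  (via 330)
353: 8  (via 345)
357: 8  (via 345)
328: 9  (via 330)
340: 12  (via 350)
339: 24  (via 345)
Shortest route: 345 → 339 = 24 s.

24 s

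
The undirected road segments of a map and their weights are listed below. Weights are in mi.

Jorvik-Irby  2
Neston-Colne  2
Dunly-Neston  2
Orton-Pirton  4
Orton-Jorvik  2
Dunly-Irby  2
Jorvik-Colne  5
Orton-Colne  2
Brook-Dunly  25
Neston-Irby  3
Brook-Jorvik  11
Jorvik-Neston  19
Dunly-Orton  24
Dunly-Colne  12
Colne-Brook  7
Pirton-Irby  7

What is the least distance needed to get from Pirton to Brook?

Settle nodes by increasing distance from Pirton:
Pirton: 0
Orton: 4  (via Pirton)
Jorvik: 6  (via Orton)
Colne: 6  (via Orton)
Irby: 7  (via Pirton)
Neston: 8  (via Colne)
Dunly: 9  (via Irby)
Brook: 13  (via Colne)
Shortest route: Pirton–Orton–Colne–Brook = 13 mi.

13 mi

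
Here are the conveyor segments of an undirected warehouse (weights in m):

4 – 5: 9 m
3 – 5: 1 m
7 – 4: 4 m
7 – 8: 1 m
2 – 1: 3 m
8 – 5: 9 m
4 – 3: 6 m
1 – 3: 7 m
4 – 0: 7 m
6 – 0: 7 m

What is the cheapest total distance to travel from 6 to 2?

Candidate routes:
6 → 0 → 4 → 7 → 8 → 5 → 3 → 1 → 2: 7+7+4+1+9+1+7+3 = 39
6 → 0 → 4 → 5 → 3 → 1 → 2: 7+7+9+1+7+3 = 34
6 → 0 → 4 → 3 → 1 → 2: 7+7+6+7+3 = 30
The minimum is 30 m via 6 → 0 → 4 → 3 → 1 → 2.

30 m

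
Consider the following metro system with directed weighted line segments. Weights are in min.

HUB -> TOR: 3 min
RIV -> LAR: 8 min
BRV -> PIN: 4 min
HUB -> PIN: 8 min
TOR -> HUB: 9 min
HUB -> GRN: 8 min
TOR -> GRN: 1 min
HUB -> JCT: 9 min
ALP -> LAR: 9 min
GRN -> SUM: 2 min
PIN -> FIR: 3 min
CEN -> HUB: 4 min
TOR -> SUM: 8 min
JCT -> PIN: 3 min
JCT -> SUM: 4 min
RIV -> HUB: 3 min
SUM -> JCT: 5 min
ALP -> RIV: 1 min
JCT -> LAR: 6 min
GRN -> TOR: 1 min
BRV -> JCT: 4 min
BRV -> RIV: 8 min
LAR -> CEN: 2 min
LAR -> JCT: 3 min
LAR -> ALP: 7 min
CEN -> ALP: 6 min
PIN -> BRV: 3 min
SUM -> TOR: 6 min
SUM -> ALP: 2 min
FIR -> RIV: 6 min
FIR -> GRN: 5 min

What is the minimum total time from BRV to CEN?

12 min

Candidate routes:
BRV → RIV → LAR → CEN: 8+8+2 = 18
BRV → JCT → SUM → ALP → RIV → LAR → CEN: 4+4+2+1+8+2 = 21
BRV → JCT → SUM → ALP → LAR → CEN: 4+4+2+9+2 = 21
BRV → JCT → LAR → CEN: 4+6+2 = 12
Cheapest is BRV → JCT → LAR → CEN at 12 min.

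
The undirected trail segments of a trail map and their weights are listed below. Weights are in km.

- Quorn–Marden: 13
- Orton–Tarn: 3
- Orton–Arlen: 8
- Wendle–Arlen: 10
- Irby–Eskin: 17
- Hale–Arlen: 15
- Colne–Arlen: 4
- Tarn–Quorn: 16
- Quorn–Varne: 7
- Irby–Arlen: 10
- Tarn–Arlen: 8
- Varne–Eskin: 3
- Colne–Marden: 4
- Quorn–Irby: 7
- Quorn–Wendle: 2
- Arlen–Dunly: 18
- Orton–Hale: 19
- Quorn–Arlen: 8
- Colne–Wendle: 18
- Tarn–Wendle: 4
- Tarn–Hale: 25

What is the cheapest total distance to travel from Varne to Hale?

Compare a few routes:
Varne - Quorn - Wendle - Tarn - Arlen - Hale: 7+2+4+8+15 = 36
Varne - Quorn - Wendle - Arlen - Hale: 7+2+10+15 = 34
Varne - Quorn - Arlen - Hale: 7+8+15 = 30
Varne - Quorn - Wendle - Tarn - Orton - Hale: 7+2+4+3+19 = 35
The minimum is 30 km via Varne - Quorn - Arlen - Hale.

30 km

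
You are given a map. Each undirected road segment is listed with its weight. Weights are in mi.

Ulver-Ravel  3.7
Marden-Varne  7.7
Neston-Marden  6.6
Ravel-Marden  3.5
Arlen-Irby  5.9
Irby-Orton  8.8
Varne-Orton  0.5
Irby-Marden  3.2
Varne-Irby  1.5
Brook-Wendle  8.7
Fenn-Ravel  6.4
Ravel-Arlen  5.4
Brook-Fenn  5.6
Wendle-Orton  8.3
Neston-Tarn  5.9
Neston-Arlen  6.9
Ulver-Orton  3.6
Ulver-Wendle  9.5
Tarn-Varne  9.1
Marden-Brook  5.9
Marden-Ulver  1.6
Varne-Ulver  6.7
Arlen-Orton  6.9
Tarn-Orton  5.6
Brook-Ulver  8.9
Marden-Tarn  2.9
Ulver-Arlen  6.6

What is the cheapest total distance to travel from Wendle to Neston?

Compare a few routes:
Wendle - Orton - Tarn - Neston: 8.3+5.6+5.9 = 19.8
Wendle - Ulver - Marden - Neston: 9.5+1.6+6.6 = 17.7
Wendle - Ulver - Marden - Tarn - Neston: 9.5+1.6+2.9+5.9 = 19.9
Cheapest is Wendle - Ulver - Marden - Neston at 17.7 mi.

17.7 mi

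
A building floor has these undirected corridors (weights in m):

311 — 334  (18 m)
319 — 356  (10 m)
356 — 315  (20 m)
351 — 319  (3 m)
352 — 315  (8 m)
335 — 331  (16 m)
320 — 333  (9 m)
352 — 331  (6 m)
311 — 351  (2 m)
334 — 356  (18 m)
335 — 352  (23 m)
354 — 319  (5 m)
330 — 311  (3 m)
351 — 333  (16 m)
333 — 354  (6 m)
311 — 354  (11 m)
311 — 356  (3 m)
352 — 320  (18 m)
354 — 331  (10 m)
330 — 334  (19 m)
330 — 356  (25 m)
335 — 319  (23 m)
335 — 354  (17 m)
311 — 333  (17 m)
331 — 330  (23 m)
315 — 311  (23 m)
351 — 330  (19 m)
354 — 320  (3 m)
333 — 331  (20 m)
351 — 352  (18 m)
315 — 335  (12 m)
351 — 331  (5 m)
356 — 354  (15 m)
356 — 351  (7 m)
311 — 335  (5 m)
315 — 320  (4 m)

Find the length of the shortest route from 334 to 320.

31 m

Settle nodes by increasing distance from 334:
334: 0
311: 18  (via 334)
356: 18  (via 334)
330: 19  (via 334)
351: 20  (via 311)
335: 23  (via 311)
319: 23  (via 351)
331: 25  (via 351)
354: 28  (via 319)
352: 31  (via 331)
320: 31  (via 354)
Shortest route: 334 → 311 → 351 → 319 → 354 → 320 = 31 m.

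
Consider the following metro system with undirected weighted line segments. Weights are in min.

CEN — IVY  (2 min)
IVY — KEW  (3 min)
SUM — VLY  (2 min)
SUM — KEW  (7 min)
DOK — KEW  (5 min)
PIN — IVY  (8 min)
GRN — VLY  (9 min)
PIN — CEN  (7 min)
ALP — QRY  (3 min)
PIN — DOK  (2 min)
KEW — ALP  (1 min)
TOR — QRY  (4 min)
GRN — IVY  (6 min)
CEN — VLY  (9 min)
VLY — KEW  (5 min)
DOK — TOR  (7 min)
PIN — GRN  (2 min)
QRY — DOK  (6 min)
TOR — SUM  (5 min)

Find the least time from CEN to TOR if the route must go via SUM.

Best CEN to SUM: CEN → VLY → SUM costing 11
Best SUM to TOR: SUM → TOR costing 5
Total via SUM: 11 + 5 = 16 min.

16 min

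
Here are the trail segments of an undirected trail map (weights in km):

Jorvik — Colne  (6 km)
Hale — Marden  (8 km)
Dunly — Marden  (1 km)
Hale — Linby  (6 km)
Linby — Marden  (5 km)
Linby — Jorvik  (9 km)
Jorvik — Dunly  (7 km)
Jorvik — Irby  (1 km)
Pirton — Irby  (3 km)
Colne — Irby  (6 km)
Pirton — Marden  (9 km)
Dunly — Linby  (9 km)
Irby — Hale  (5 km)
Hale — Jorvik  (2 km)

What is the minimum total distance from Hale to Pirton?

Enumerating some paths:
Hale - Irby - Pirton: 5+3 = 8
Hale - Jorvik - Irby - Pirton: 2+1+3 = 6
The minimum is 6 km via Hale - Jorvik - Irby - Pirton.

6 km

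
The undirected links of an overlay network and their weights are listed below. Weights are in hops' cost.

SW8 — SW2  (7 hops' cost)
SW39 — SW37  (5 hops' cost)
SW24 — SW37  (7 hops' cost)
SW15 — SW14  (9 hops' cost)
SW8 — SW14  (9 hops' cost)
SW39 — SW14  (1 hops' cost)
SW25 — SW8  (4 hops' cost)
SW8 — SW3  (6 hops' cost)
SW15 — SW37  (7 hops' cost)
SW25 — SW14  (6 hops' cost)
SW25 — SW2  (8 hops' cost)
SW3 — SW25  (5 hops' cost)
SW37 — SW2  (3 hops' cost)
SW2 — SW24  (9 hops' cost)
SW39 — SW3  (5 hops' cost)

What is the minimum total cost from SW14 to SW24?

13 hops' cost

Settle nodes by increasing distance from SW14:
SW14: 0
SW39: 1  (via SW14)
SW3: 6  (via SW39)
SW25: 6  (via SW14)
SW37: 6  (via SW39)
SW15: 9  (via SW14)
SW8: 9  (via SW14)
SW2: 9  (via SW37)
SW24: 13  (via SW37)
Shortest route: SW14 → SW39 → SW37 → SW24 = 13 hops' cost.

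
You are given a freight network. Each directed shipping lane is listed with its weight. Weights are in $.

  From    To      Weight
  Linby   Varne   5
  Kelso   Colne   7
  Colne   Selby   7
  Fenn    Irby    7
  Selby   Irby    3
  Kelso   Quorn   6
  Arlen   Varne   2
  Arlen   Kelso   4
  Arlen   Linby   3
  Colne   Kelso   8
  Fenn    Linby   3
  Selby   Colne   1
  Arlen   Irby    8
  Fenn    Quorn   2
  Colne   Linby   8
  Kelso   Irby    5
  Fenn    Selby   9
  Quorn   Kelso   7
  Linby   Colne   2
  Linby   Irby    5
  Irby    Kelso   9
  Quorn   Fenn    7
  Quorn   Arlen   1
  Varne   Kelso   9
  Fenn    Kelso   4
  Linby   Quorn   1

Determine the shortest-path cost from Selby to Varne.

Running Dijkstra from Selby:
Selby: 0
Colne: 1  (via Selby)
Irby: 3  (via Selby)
Kelso: 9  (via Colne)
Linby: 9  (via Colne)
Quorn: 10  (via Linby)
Arlen: 11  (via Quorn)
Varne: 13  (via Arlen)
Shortest route: Selby → Colne → Linby → Quorn → Arlen → Varne = $13.

$13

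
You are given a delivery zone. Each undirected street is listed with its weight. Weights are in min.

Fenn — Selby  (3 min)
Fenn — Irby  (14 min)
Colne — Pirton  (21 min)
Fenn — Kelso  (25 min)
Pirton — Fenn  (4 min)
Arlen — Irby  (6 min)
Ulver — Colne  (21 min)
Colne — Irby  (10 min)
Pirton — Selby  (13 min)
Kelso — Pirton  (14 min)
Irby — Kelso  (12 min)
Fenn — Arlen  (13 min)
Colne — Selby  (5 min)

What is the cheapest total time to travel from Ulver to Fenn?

29 min

Candidate routes:
Ulver → Colne → Selby → Pirton → Fenn: 21+5+13+4 = 43
Ulver → Colne → Selby → Fenn: 21+5+3 = 29
Cheapest is Ulver → Colne → Selby → Fenn at 29 min.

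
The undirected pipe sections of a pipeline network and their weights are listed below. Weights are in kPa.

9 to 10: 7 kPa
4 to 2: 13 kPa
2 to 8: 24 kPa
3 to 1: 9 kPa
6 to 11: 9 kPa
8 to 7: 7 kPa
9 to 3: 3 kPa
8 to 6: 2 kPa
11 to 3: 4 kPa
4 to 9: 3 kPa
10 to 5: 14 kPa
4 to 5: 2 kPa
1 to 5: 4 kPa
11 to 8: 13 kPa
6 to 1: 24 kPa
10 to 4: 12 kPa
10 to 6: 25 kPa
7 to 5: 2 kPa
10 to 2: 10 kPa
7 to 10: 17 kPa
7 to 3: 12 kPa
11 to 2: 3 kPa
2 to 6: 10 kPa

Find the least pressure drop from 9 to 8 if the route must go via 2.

22 kPa

Shortest 9→2: 9 → 3 → 11 → 2 = 10
Best 2 to 8: 2 → 6 → 8 costing 12
Total via 2: 10 + 12 = 22 kPa.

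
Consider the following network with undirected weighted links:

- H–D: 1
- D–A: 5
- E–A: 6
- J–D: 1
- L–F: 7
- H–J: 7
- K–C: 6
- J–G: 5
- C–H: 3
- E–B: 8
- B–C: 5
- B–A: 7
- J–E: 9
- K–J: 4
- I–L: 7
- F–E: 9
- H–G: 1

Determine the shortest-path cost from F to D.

19

Enumerating some paths:
F–E–B–C–H–D: 9+8+5+3+1 = 26
F–E–A–D: 9+6+5 = 20
F–E–J–G–H–D: 9+9+5+1+1 = 25
F–E–J–D: 9+9+1 = 19
Cheapest is F–E–J–D at 19.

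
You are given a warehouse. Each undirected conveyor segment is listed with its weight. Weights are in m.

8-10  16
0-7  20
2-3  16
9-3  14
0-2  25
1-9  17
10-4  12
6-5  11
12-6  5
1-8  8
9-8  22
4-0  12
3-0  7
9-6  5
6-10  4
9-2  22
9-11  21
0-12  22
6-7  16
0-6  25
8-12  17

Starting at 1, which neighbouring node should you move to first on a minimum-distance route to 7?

9

Candidate routes:
1 - 9 - 6 - 7: 17+5+16 = 38
1 - 8 - 10 - 6 - 7: 8+16+4+16 = 44
Cheapest is 1 - 9 - 6 - 7 at 38 m.
So from 1 the first move is to 9.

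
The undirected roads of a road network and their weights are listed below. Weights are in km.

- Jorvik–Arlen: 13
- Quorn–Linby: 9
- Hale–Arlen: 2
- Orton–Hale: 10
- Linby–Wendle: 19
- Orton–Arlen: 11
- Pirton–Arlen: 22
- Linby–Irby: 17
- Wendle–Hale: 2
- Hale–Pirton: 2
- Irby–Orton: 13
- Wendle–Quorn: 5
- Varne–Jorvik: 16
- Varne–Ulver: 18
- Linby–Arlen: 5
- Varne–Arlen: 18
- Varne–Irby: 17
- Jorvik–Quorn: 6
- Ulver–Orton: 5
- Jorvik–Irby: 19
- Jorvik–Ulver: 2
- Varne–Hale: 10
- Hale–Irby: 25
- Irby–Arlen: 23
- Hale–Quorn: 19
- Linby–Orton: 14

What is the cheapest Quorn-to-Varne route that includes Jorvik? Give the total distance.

Best Quorn to Jorvik: Quorn → Jorvik costing 6
Shortest Jorvik→Varne: Jorvik → Varne = 16
Total via Jorvik: 6 + 16 = 22 km.

22 km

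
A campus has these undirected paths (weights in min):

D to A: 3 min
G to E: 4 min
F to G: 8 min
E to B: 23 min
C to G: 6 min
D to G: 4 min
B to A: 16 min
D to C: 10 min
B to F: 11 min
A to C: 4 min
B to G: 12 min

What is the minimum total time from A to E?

Candidate routes:
A–D–C–G–E: 3+10+6+4 = 23
A–D–G–E: 3+4+4 = 11
A–C–G–E: 4+6+4 = 14
A–C–D–G–E: 4+10+4+4 = 22
Cheapest is A–D–G–E at 11 min.

11 min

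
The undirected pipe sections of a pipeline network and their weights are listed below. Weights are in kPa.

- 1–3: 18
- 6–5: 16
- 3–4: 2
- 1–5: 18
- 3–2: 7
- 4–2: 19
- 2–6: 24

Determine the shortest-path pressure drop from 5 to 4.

Settle nodes by increasing distance from 5:
5: 0
6: 16  (via 5)
1: 18  (via 5)
3: 36  (via 1)
4: 38  (via 3)
Shortest route: 5 → 1 → 3 → 4 = 38 kPa.

38 kPa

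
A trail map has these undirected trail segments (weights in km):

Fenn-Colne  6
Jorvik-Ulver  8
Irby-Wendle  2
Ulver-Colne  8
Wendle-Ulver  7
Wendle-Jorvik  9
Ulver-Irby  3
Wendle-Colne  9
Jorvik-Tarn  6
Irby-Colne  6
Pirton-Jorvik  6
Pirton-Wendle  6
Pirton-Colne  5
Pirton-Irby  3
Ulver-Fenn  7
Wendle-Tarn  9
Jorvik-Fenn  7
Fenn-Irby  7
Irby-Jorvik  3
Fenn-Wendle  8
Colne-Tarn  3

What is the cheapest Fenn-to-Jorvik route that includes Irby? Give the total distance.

Best Fenn to Irby: Fenn–Irby costing 7
Best Irby to Jorvik: Irby–Jorvik costing 3
Total via Irby: 7 + 3 = 10 km.

10 km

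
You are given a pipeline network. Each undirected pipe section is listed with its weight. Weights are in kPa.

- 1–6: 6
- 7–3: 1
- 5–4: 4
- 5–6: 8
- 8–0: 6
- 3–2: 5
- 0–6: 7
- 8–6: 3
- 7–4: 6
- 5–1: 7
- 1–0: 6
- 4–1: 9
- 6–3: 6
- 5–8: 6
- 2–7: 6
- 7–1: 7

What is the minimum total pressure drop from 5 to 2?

Shortest distances from 5:
5: 0
4: 4  (via 5)
8: 6  (via 5)
1: 7  (via 5)
6: 8  (via 5)
7: 10  (via 4)
3: 11  (via 7)
0: 12  (via 8)
2: 16  (via 7)
Shortest route: 5 → 4 → 7 → 2 = 16 kPa.

16 kPa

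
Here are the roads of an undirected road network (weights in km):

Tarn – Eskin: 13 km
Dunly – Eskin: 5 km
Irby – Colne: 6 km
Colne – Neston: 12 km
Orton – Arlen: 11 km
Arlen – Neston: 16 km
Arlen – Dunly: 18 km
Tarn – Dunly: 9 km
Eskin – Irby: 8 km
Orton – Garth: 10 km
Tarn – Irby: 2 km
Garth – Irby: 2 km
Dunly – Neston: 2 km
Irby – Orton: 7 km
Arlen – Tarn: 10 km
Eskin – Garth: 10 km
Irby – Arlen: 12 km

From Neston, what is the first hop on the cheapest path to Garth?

Dunly

Candidate routes:
Neston → Dunly → Eskin → Garth: 2+5+10 = 17
Neston → Dunly → Tarn → Irby → Garth: 2+9+2+2 = 15
Cheapest is Neston → Dunly → Tarn → Irby → Garth at 15 km.
So from Neston the first move is to Dunly.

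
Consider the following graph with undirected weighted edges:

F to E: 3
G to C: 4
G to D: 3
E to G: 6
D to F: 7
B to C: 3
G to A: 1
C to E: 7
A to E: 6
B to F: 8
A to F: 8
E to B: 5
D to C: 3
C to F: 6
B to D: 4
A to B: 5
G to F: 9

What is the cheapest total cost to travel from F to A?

8

Candidate routes:
F - A: 8 = 8
F - E - A: 3+6 = 9
The minimum is 8 via F - A.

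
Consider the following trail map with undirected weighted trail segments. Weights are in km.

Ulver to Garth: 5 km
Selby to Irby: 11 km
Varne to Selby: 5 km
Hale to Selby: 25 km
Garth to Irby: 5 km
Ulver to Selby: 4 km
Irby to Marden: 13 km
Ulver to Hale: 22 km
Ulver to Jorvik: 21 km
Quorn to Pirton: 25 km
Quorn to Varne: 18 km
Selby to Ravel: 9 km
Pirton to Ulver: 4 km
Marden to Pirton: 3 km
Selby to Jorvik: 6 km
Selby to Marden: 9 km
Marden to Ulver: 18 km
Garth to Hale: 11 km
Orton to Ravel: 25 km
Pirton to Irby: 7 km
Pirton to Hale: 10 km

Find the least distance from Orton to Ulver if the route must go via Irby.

55 km

Shortest Orton→Irby: Orton → Ravel → Selby → Irby = 45
Best Irby to Ulver: Irby → Garth → Ulver costing 10
Total via Irby: 45 + 10 = 55 km.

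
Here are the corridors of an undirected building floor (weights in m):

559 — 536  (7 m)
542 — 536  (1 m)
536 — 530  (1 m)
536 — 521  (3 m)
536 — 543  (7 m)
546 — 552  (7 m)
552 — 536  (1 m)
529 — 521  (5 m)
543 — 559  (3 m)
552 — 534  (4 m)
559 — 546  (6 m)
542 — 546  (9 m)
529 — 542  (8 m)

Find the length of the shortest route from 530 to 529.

9 m

Settle nodes by increasing distance from 530:
530: 0
536: 1  (via 530)
542: 2  (via 536)
552: 2  (via 536)
521: 4  (via 536)
534: 6  (via 552)
543: 8  (via 536)
559: 8  (via 536)
529: 9  (via 521)
Shortest route: 530 → 536 → 521 → 529 = 9 m.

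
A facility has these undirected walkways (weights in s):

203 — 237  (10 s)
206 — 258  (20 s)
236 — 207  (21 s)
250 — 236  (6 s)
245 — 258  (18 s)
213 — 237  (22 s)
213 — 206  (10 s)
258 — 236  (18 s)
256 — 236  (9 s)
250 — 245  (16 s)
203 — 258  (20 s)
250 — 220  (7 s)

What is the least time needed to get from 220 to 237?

61 s

Shortest distances from 220:
220: 0
250: 7  (via 220)
236: 13  (via 250)
256: 22  (via 236)
245: 23  (via 250)
258: 31  (via 236)
207: 34  (via 236)
206: 51  (via 258)
203: 51  (via 258)
237: 61  (via 203)
Shortest route: 220 → 250 → 236 → 258 → 203 → 237 = 61 s.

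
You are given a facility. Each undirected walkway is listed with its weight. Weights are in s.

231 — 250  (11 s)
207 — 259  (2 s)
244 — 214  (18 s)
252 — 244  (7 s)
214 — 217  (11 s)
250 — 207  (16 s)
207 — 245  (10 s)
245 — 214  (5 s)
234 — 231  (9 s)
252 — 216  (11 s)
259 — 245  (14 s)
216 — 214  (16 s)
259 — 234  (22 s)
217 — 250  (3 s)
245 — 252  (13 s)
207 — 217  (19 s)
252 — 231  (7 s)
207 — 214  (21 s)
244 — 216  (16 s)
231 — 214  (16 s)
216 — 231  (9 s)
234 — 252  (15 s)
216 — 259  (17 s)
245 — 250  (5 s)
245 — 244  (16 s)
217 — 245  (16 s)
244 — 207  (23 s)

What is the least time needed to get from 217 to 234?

Settle nodes by increasing distance from 217:
217: 0
250: 3  (via 217)
245: 8  (via 250)
214: 11  (via 217)
231: 14  (via 250)
207: 18  (via 245)
259: 20  (via 207)
252: 21  (via 245)
216: 23  (via 231)
234: 23  (via 231)
Shortest route: 217 → 250 → 231 → 234 = 23 s.

23 s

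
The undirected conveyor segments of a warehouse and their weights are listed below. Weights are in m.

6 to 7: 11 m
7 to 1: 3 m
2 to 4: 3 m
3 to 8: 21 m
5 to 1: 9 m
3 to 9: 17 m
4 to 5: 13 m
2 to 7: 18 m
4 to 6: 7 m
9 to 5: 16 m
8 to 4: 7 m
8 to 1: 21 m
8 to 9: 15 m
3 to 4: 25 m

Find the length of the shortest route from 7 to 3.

Enumerating some paths:
7–6–4–3: 11+7+25 = 43
7–1–8–3: 3+21+21 = 45
Cheapest is 7–6–4–3 at 43 m.

43 m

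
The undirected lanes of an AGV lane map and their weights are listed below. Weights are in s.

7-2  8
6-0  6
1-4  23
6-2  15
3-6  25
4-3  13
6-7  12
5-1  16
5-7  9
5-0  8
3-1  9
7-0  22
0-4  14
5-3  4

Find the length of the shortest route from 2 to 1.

Shortest distances from 2:
2: 0
7: 8  (via 2)
6: 15  (via 2)
5: 17  (via 7)
0: 21  (via 6)
3: 21  (via 5)
1: 30  (via 3)
Shortest route: 2–7–5–3–1 = 30 s.

30 s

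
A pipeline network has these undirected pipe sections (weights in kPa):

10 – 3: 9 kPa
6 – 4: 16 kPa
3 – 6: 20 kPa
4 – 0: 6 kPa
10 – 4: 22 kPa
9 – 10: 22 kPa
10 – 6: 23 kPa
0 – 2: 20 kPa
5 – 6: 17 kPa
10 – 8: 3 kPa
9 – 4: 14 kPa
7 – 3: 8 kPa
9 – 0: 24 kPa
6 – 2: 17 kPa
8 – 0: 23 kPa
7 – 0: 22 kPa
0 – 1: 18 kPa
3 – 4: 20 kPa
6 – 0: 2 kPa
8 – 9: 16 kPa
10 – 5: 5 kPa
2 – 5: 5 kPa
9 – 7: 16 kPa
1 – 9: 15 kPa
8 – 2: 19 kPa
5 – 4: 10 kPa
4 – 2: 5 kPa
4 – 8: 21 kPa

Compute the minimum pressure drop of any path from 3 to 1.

Shortest distances from 3:
3: 0
7: 8  (via 3)
10: 9  (via 3)
8: 12  (via 10)
5: 14  (via 10)
2: 19  (via 5)
4: 20  (via 3)
6: 20  (via 3)
0: 22  (via 6)
9: 24  (via 7)
1: 39  (via 9)
Shortest route: 3–7–9–1 = 39 kPa.

39 kPa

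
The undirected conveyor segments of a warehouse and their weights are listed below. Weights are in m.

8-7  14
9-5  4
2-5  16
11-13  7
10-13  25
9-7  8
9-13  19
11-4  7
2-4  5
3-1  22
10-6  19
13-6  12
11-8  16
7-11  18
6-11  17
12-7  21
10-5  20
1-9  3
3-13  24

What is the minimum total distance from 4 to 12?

Settle nodes by increasing distance from 4:
4: 0
2: 5  (via 4)
11: 7  (via 4)
13: 14  (via 11)
5: 21  (via 2)
8: 23  (via 11)
6: 24  (via 11)
7: 25  (via 11)
9: 25  (via 5)
1: 28  (via 9)
3: 38  (via 13)
10: 39  (via 13)
12: 46  (via 7)
Shortest route: 4–11–7–12 = 46 m.

46 m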